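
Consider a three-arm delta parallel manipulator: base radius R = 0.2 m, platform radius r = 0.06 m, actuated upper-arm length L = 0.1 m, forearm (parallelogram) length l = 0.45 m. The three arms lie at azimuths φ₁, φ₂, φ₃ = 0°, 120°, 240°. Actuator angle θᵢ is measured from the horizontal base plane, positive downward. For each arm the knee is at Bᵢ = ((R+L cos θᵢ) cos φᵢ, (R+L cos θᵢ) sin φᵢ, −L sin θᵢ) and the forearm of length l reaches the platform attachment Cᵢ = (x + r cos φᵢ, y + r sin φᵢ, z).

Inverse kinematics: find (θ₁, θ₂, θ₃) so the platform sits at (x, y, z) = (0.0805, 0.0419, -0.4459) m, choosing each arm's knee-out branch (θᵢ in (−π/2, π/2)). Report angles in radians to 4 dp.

θ₁ = 0.2622, θ₂ = 0.6982, θ₃ = 1.0474

φ1=0.0° → target in arm frame (0.0805, 0.0419)
  A cos θ + B sin θ = C:  0.0595·cos θ + -0.4459·sin θ = -0.0581
  θ1 = atan2(B,A) + arccos(C/0.4499) = 0.2622
arm 2 (φ=120.0°): x'=-0.0040, y'=-0.0907
  A cos θ + B sin θ = C:  0.1440·cos θ + -0.4459·sin θ = -0.1764
  γ=atan2(-0.4459,0.1440)=-1.2585;  ψ=arccos(-0.3764)=1.9567;  θ2=γ+ψ≈0.6982
φ3=240.0° → target in arm frame (-0.0765, 0.0488)
  e−x'=0.2165;  (l²−L²−(e−x')²−y'²−z²)/2L = -0.2780
  θ3 = atan2(B,A) + arccos(C/0.4957) = 1.0474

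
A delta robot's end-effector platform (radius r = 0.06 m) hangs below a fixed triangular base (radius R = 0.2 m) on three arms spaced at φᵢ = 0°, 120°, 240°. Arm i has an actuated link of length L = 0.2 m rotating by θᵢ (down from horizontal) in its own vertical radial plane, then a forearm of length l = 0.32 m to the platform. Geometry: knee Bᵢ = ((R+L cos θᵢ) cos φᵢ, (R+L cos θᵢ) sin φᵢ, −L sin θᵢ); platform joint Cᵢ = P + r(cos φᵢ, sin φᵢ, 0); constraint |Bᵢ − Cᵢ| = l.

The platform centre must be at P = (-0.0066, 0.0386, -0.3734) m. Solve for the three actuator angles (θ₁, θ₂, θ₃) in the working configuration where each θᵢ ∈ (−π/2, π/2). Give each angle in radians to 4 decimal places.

θ₁ = 1.0470, θ₂ = 0.8728, θ₃ = 1.1344

arm 1 (φ=0.0°): x'=-0.0066, y'=0.0386
  A=0.1466, B=-0.3734, C=(l²−L²−A²−y'²−z²)/(2L)=-0.2500
  γ=atan2(-0.3734,0.1466)=-1.1967;  ψ=arccos(-0.6233)=2.2437;  θ1=γ+ψ≈1.0470
φ2=120.0° → target in arm frame (0.0367, -0.0136)
  A=0.1033, B=-0.3734, C=(l²−L²−A²−y'²−z²)/(2L)=-0.2197
  θ2 = atan2(B,A) + arccos(C/0.3874) = 0.8728
rotate P by −φ3: (-0.0301, -0.0250, -0.3734)
  e−x'=0.1701;  (l²−L²−(e−x')²−y'²−z²)/2L = -0.2665
  γ=atan2(-0.3734,0.1701)=-1.1433;  ψ=arccos(-0.6495)=2.2777;  θ3=γ+ψ≈1.1344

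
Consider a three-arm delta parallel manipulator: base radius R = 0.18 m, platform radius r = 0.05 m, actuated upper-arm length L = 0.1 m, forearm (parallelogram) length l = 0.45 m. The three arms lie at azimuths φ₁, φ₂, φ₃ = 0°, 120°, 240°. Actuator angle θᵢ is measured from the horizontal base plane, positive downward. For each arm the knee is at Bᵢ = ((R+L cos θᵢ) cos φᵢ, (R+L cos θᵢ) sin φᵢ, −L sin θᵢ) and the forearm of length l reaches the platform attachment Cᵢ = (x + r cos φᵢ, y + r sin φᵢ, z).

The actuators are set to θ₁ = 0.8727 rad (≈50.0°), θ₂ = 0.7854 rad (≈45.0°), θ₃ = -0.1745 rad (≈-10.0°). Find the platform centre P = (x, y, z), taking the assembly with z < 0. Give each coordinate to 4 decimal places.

φ1=0.0°: virtual centre (0.1943, 0.0000, -0.0766), radius l
arm 2 at φ=120.0°: e+L cos θ2 = 0.2007;  S2 = (-0.1004, 0.1738, -0.0707)
arm 3 at φ=240.0°: e+L cos θ3 = 0.2285;  S3 = (-0.1142, -0.1979, 0.0174)
subtract pairs → two planes through P
plane₁₂: -0.5893x+0.3476y+0.0118z = 0.0017
det = 0.4477;  x = -0.0084+0.1564z,  y = -0.0094+0.2311z
into |P−S₁|² = l²: 1.0779z² + 0.0855z + -0.1555 = 0;  Δ = 0.6776;  z = -0.4215 or 0.3422 → z<0 root = -0.4215
x = -0.0743, y = -0.1068

(-0.0743, -0.1068, -0.4215)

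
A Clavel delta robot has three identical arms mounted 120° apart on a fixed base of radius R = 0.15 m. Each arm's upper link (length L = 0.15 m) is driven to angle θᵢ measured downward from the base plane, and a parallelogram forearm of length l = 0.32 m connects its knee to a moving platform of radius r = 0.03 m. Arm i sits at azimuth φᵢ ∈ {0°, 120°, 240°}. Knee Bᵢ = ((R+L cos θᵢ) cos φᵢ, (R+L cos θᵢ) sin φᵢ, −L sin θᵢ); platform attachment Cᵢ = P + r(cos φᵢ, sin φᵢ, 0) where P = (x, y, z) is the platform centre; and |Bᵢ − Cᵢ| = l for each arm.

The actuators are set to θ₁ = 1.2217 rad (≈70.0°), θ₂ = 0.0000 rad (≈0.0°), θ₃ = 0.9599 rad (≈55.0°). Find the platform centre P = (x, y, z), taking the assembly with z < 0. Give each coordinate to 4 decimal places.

(-0.0968, 0.0965, -0.2865)

centre 1 = (0.1713·cos0.0°, 0.1713·sin0.0°, -0.1410) = (0.1713, 0.0000, -0.1410)
φ2=120.0°: virtual centre (-0.1350, 0.2338, 0.0000), radius l
φ3=240.0°: virtual centre (-0.1030, -0.1784, -0.1229), radius l
|centre ₂|²−|centre ₁|² = 0.0237;  |centre ₃|²−|centre ₁|² = 0.0083
plane₁₂: -0.6126x+0.4677y+0.2819z = 0.0237
det = 0.4752;  x = -0.0260+0.2473z,  y = 0.0166+-0.2789z
quadratic in z: (1.1389)z²+(0.1751)z+(-0.0433)=0, √Δ=0.4775 → z ∈ {-0.2865, 0.1328}; z = -0.2865 (taking z<0)
x = -0.0968, y = 0.0965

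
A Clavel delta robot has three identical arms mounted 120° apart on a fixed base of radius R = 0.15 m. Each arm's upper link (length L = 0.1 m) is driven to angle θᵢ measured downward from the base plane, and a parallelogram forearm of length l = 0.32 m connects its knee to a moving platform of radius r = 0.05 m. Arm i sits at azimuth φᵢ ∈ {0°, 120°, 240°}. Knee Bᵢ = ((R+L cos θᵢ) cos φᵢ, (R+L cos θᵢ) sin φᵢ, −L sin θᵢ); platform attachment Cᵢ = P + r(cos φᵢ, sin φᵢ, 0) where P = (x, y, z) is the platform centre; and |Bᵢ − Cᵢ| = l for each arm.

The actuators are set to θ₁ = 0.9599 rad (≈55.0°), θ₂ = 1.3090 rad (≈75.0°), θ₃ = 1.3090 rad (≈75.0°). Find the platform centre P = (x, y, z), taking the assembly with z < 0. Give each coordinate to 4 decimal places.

φ1=0.0°: virtual centre (0.1574, 0.0000, -0.0819), radius l
S2 = (0.1259·cos120.0°, 0.1259·sin120.0°, -0.0966) = (-0.0629, 0.1090, -0.0966)
S3 = (0.1259·cos240.0°, 0.1259·sin240.0°, -0.0966) = (-0.0629, -0.1090, -0.0966)
eliminate P² terms by subtracting sphere 1 from 2 and 3
[-0.4406 0.2180 -0.0294]·P = -0.0063;  [-0.4406 -0.2180 -0.0294]·P = -0.0063
det = 0.1921;  x = 0.0143+-0.0666z,  y = 0.0000+0.0000z
quadratic in z: (1.0044)z²+(0.1829)z+(-0.0752)=0, √Δ=0.5794 → z ∈ {-0.3794, 0.1974}; z = -0.3794 (taking z<0)
x = 0.0396, y = 0.0000

(0.0396, 0.0000, -0.3794)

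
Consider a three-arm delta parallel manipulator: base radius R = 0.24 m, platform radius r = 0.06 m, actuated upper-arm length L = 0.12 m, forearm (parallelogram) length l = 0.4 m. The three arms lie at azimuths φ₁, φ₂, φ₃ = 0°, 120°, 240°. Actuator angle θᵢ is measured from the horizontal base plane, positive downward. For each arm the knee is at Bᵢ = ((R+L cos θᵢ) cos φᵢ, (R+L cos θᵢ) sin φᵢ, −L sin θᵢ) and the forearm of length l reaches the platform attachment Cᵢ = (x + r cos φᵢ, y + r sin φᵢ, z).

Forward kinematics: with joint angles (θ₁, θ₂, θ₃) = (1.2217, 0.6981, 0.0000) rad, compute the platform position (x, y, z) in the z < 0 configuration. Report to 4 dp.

arm 1 at φ=0.0°: (R−r)+L cos θ1 = 0.2210;  O1 = (0.2210, 0.0000, -0.1128)
arm 2 at φ=120.0°: (R−r)+L cos θ2 = 0.2719;  O2 = (-0.1360, 0.2355, -0.0771)
φ3=240.0°: virtual centre (-0.1500, -0.2598, 0.0000), radius l
|O₂|²−|O₁|² = 0.0183;  |O₃|²−|O₁|² = 0.0284
[-0.7140 0.4710 0.0713]·P = 0.0183;  [-0.7421 -0.5196 0.2255]·P = 0.0284
Cramer: x(z) = -0.0318+0.1988z;  y(z) = -0.0093+0.1501z
quadratic in z: (1.0621)z²+(0.1222)z+(-0.0833)=0, √Δ=0.6072 → z ∈ {-0.3434, 0.2283}; z = -0.3434 (taking z<0)
x = -0.1001, y = -0.0608

(-0.1001, -0.0608, -0.3434)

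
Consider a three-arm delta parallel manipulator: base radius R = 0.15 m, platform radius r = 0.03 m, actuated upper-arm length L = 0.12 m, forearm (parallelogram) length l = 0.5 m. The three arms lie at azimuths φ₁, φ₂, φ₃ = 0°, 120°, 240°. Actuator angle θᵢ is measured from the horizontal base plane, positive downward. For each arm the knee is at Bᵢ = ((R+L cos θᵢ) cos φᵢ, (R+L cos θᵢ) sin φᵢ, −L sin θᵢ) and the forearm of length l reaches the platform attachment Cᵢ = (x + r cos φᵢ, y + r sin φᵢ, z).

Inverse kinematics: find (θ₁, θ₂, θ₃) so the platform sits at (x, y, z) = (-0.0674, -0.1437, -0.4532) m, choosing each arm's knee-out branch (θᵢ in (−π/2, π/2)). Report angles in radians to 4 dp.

θ₁ = 0.6110, θ₂ = 0.6981, θ₃ = -0.3488

φ1=0.0° → target in arm frame (-0.0674, -0.1437)
  A=0.1874, B=-0.4532, C=(l²−L²−A²−y'²−z²)/(2L)=-0.1065
  γ=atan2(-0.4532,0.1874)=-1.1787;  ψ=arccos(-0.2172)=1.7897;  θ1=γ+ψ≈0.6110
rotate P by −φ2: (-0.0907, 0.1302, -0.4532)
  A cos θ + B sin θ = C:  0.2107·cos θ + -0.4532·sin θ = -0.1298
  √(A²+B²)=0.4998;  θ2 = -1.1355+1.8336 ≈ 0.6981
rotate P by −φ3: (0.1581, 0.0135, -0.4532)
  A cos θ + B sin θ = C:  -0.0381·cos θ + -0.4532·sin θ = 0.1191
  γ=atan2(-0.4532,-0.0381)=-1.6548;  ψ=arccos(0.2618)=1.3059;  θ3=γ+ψ≈-0.3488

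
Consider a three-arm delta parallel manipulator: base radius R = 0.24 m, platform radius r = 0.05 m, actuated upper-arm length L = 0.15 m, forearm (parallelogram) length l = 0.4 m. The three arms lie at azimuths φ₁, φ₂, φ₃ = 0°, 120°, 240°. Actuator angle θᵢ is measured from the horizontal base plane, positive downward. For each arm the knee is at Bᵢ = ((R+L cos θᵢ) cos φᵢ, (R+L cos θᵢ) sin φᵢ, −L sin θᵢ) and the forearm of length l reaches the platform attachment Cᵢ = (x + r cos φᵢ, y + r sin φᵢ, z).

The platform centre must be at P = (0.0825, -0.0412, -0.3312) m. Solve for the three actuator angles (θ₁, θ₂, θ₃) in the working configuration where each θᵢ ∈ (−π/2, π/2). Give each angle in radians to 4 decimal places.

θ₁ = 0.1741, θ₂ = 1.0474, θ₃ = 0.6981

arm 1 (φ=0.0°): x'=0.0825, y'=-0.0412
  A cos θ + B sin θ = C:  0.1075·cos θ + -0.3312·sin θ = 0.0485
  √(A²+B²)=0.3482;  θ1 = -1.2569+1.4310 ≈ 0.1741
rotate P by −φ2: (-0.0769, -0.0508, -0.3312)
  A=0.2669, B=-0.3312, C=(l²−L²−A²−y'²−z²)/(2L)=-0.1534
  γ=atan2(-0.3312,0.2669)=-0.8924;  ψ=arccos(-0.3607)=1.9398;  θ2=γ+ψ≈1.0474
arm 3 (φ=240.0°): x'=-0.0056, y'=0.0920
  e−x'=0.1956;  (l²−L²−(e−x')²−y'²−z²)/2L = -0.0630
  √(A²+B²)=0.3846;  θ3 = -1.0374+1.7355 ≈ 0.6981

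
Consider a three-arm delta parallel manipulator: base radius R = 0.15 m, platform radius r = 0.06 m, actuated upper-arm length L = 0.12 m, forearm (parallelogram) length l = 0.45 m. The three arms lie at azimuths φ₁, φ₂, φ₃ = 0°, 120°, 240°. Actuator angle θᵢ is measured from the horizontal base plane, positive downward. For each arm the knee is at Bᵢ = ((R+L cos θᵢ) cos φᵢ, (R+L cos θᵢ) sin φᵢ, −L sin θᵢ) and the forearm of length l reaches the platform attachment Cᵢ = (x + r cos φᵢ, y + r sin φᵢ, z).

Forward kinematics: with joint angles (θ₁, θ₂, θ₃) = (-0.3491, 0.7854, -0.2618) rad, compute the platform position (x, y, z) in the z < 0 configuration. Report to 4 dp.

(0.0950, -0.1436, -0.3716)

φ1=0.0°: virtual centre (0.2028, 0.0000, 0.0410), radius l
φ2=120.0°: virtual centre (-0.0874, 0.1514, -0.0849), radius l
S3 = (0.2059·cos240.0°, 0.2059·sin240.0°, 0.0311) = (-0.1030, -0.1783, 0.0311)
eliminate P² terms by subtracting sphere 1 from 2 and 3
[-0.5804 0.3029 -0.2518]·P = -0.0050;  [-0.6114 -0.3566 -0.0200]·P = 0.0006
det = 0.3922;  x = 0.0041+-0.2444z,  y = -0.0087+0.3630z
sphere 1 gives Az²+Bz+C=0 with A=1.1915, B=0.0087, C=-0.1613;  B²−4AC=0.7688;  roots -0.3716, 0.3643;  negative root z = -0.3716
x = 0.0950, y = -0.1436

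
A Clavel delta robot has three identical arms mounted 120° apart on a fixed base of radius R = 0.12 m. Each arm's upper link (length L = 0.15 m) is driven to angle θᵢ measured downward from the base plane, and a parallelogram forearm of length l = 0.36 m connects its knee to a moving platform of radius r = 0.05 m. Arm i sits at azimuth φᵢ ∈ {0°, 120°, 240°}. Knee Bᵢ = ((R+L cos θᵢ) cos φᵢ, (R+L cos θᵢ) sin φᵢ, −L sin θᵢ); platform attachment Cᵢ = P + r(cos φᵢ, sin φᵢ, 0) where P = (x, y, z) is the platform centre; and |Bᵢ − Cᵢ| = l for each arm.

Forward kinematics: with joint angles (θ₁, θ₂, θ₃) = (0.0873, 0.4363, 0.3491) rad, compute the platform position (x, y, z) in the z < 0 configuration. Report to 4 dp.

φ1=0.0°: virtual centre (0.2194, 0.0000, -0.0131), radius l
arm 2 at φ=120.0°: ρ2 = 0.2059;  O2 = (-0.1030, 0.1784, -0.0634)
φ3=240.0°: virtual centre (-0.1055, -0.1827, -0.0513), radius l
eliminate P² terms by subtracting sphere 1 from 2 and 3
linear system: -0.6448x+0.3567y = -0.0019−-0.1006z; -0.6498x+-0.3654y = -0.0012−-0.0765z
Cramer: x(z) = 0.0024-0.1370z;  y(z) = -0.0010+0.0344z
quadratic in z: (1.0200)z²+(0.0856)z+(-0.0823)=0, √Δ=0.5858 → z ∈ {-0.3291, 0.2452}; z = -0.3291 (taking z<0)
x = 0.0475, y = -0.0123

(0.0475, -0.0123, -0.3291)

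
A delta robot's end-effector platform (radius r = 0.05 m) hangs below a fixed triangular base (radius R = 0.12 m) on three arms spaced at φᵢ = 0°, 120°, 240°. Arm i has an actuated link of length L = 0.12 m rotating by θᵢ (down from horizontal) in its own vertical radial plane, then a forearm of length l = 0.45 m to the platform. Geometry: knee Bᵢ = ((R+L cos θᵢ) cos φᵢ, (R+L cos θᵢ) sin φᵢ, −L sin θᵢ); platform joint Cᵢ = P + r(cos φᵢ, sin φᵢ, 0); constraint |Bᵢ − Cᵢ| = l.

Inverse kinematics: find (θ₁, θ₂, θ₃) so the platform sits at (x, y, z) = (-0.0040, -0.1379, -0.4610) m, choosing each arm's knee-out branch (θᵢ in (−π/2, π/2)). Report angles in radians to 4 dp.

φ1=0.0° → target in arm frame (-0.0040, -0.1379)
  A cos θ + B sin θ = C:  0.0740·cos θ + -0.4610·sin θ = -0.2038
  √(A²+B²)=0.4669;  θ1 = -1.4116+2.0225 ≈ 0.6109
φ2=120.0° → target in arm frame (-0.1174, 0.0724)
  A cos θ + B sin θ = C:  0.1874·cos θ + -0.4610·sin θ = -0.2700
  θ2 = atan2(B,A) + arccos(C/0.4976) = 0.9596
φ3=240.0° → target in arm frame (0.1214, 0.0655)
  A cos θ + B sin θ = C:  -0.0514·cos θ + -0.4610·sin θ = -0.1306
  θ3 = atan2(B,A) + arccos(C/0.4639) = 0.1744

θ₁ = 0.6109, θ₂ = 0.9596, θ₃ = 0.1744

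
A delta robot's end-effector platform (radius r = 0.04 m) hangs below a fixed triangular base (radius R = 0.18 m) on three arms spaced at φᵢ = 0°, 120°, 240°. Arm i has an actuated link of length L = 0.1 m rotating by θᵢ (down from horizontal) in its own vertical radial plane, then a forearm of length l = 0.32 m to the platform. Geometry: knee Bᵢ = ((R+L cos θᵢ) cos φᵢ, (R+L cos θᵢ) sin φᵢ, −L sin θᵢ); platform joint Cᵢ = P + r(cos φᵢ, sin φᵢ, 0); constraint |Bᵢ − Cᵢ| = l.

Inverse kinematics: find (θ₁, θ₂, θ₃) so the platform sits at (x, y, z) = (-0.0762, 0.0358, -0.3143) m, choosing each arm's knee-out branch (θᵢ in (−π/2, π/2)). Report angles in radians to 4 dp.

φ1=0.0° → target in arm frame (-0.0762, 0.0358)
  e−x'=0.2162;  (l²−L²−(e−x')²−y'²−z²)/2L = -0.2720
  θ1 = atan2(B,A) + arccos(C/0.3815) = 1.3965
arm 2 (φ=120.0°): x'=0.0691, y'=0.0481
  e−x'=0.0709;  (l²−L²−(e−x')²−y'²−z²)/2L = -0.0686
  γ=atan2(-0.3143,0.0709)=-1.3489;  ψ=arccos(-0.2130)=1.7854;  θ2=γ+ψ≈0.4365
arm 3 (φ=240.0°): x'=0.0071, y'=-0.0839
  A cos θ + B sin θ = C:  0.1329·cos θ + -0.3143·sin θ = -0.1554
  √(A²+B²)=0.3412;  θ3 = -1.1707+2.0437 ≈ 0.8730

θ₁ = 1.3965, θ₂ = 0.4365, θ₃ = 0.8730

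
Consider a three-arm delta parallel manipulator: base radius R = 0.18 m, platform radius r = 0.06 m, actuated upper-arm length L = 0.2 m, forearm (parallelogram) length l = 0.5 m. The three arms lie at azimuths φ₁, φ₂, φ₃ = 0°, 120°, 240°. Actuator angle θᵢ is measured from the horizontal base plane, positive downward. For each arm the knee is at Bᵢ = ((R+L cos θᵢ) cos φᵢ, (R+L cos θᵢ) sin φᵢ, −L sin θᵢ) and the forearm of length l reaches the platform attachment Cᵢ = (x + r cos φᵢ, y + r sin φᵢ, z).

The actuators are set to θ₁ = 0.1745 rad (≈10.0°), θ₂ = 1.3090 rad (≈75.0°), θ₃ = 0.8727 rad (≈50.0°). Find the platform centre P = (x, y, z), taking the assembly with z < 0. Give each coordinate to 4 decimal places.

arm 1 at φ=0.0°: (R−r)+L cos θ1 = 0.3170;  S1 = (0.3170, 0.0000, -0.0347)
S2 = (0.1718·cos120.0°, 0.1718·sin120.0°, -0.1932) = (-0.0859, 0.1488, -0.1932)
φ3=240.0°: virtual centre (-0.1243, -0.2153, -0.1532), radius l
subtract pairs → two planes through P
linear system: -0.8057x+0.2975y = -0.0348−-0.3169z; -0.8825x+-0.4305y = -0.0164−-0.2370z
det = 0.6094;  x = 0.0326+-0.3396z,  y = -0.0288+0.1456z
quadratic in z: (1.1365)z²+(0.2542)z+(-0.1671)=0, √Δ=0.9079 → z ∈ {-0.5113, 0.2876}; z = -0.5113 (taking z<0)
x = 0.2063, y = -0.1032

(0.2063, -0.1032, -0.5113)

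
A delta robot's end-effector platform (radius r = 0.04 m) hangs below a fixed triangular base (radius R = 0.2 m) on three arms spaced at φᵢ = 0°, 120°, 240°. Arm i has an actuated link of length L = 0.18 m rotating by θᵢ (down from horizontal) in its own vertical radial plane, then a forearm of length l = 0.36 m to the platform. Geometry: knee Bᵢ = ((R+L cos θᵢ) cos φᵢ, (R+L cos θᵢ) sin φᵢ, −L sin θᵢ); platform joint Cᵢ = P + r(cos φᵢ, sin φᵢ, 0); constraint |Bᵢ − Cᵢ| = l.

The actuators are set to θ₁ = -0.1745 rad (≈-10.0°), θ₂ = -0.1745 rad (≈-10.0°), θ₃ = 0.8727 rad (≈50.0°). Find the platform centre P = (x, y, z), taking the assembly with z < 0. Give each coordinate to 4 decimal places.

arm 1 at φ=0.0°: ρ1 = 0.3373;  centre 1 = (0.3373, 0.0000, 0.0313)
arm 2 at φ=120.0°: ρ2 = 0.3373;  centre 2 = (-0.1686, 0.2921, 0.0313)
φ3=240.0°: virtual centre (-0.1378, -0.2388, -0.1379), radius l
subtract pairs → two planes through P
[-1.0118 0.5842 0.0000]·P = 0.0000;  [-0.9502 -0.4775 -0.3383]·P = -0.0197
Cramer: x(z) = 0.0111-0.1903z;  y(z) = 0.0192-0.3297z
quadratic in z: (1.1449)z²+(0.0490)z+(-0.0219)=0, √Δ=0.3202 → z ∈ {-0.1612, 0.1184}; z = -0.1612 (taking z<0)
x = 0.0418, y = 0.0724

(0.0418, 0.0724, -0.1612)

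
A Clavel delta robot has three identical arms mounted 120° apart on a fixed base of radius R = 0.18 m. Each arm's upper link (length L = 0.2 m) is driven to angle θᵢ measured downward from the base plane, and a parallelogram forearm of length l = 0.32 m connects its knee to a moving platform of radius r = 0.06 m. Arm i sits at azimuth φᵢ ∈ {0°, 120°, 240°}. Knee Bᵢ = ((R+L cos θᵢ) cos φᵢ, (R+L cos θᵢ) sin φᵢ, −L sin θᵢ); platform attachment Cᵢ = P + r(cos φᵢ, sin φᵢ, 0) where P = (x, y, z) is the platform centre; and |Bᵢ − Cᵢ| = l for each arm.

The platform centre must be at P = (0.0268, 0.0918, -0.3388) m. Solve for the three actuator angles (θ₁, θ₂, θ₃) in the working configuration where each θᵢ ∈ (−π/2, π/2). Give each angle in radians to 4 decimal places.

rotate P by −φ1: (0.0268, 0.0918, -0.3388)
  A=0.0932, B=-0.3388, C=(l²−L²−A²−y'²−z²)/(2L)=-0.1737
  θ1 = atan2(B,A) + arccos(C/0.3514) = 0.7857
rotate P by −φ2: (0.0661, -0.0691, -0.3388)
  A cos θ + B sin θ = C:  0.0539·cos θ + -0.3388·sin θ = -0.1502
  γ=atan2(-0.3388,0.0539)=-1.4130;  ψ=arccos(-0.4377)=2.0239;  θ2=γ+ψ≈0.6108
arm 3 (φ=240.0°): x'=-0.0929, y'=-0.0227
  A=0.2129, B=-0.3388, C=(l²−L²−A²−y'²−z²)/(2L)=-0.2456
  γ=atan2(-0.3388,0.2129)=-1.0098;  ψ=arccos(-0.6137)=2.2315;  θ3=γ+ψ≈1.2218

θ₁ = 0.7857, θ₂ = 0.6108, θ₃ = 1.2218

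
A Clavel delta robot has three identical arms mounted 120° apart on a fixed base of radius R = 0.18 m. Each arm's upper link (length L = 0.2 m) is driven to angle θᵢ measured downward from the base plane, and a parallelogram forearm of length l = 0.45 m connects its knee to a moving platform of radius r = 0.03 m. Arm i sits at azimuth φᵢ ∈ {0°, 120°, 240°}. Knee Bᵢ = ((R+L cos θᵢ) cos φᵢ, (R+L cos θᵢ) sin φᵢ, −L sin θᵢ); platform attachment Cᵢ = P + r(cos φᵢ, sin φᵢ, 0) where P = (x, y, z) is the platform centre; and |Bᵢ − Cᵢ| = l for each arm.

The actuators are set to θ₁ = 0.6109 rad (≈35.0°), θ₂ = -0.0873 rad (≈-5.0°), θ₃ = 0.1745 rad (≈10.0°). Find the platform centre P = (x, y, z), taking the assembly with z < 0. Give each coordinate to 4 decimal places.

centre 1 = (0.3138·cos0.0°, 0.3138·sin0.0°, -0.1147) = (0.3138, 0.0000, -0.1147)
φ2=120.0°: virtual centre (-0.1746, 0.3024, 0.0174), radius l
arm 3 at φ=240.0°: ρ3 = 0.3470;  centre 3 = (-0.1735, -0.3005, -0.0347)
|centre ₂|²−|centre ₁|² = 0.0106;  |centre ₃|²−|centre ₁|² = 0.0099
linear system: -0.9769x+0.6049y = 0.0106−0.2643z; -0.9746x+-0.6010y = 0.0099−0.1600z
Cramer: x(z) = -0.0105+0.2173z;  y(z) = 0.0005-0.0861z
into |P−centre ₁|² = l²: 1.0546z² + 0.0884z + -0.0841 = 0;  Δ = 0.3627;  z = -0.3274 or 0.2436 → z<0 root = -0.3274
x = -0.0817, y = 0.0287

(-0.0817, 0.0287, -0.3274)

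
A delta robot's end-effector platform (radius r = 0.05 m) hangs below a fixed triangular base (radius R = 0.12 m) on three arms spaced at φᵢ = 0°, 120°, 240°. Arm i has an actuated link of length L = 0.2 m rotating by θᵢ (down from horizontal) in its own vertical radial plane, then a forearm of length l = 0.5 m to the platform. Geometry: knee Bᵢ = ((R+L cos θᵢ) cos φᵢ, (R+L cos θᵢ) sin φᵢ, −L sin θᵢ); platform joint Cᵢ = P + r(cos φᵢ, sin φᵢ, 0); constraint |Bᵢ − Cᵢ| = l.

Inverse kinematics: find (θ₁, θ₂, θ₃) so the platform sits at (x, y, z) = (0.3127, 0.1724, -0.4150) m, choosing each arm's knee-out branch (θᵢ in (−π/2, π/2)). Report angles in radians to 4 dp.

θ₁ = -0.2616, θ₂ = 0.7856, θ₃ = 1.3965

rotate P by −φ1: (0.3127, 0.1724, -0.4150)
  A=-0.2427, B=-0.4150, C=(l²−L²−A²−y'²−z²)/(2L)=-0.1271
  θ1 = atan2(B,A) + arccos(C/0.4808) = -0.2616
rotate P by −φ2: (-0.0070, -0.3570, -0.4150)
  A cos θ + B sin θ = C:  0.0770·cos θ + -0.4150·sin θ = -0.2390
  √(A²+B²)=0.4221;  θ2 = -1.3872+2.1728 ≈ 0.7856
rotate P by −φ3: (-0.3057, 0.1846, -0.4150)
  A cos θ + B sin θ = C:  0.3757·cos θ + -0.4150·sin θ = -0.3435
  √(A²+B²)=0.5598;  θ3 = -0.8351+2.2316 ≈ 1.3965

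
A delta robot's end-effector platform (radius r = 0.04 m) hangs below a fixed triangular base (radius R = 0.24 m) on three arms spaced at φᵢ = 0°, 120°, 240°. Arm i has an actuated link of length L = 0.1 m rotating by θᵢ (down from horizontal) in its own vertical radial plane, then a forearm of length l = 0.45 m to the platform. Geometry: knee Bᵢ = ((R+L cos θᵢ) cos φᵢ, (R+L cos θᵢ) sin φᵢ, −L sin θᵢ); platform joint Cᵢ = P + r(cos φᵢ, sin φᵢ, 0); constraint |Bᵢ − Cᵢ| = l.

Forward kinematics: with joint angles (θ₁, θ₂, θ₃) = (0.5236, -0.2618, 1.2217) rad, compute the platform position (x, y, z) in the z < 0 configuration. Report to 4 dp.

(0.0039, 0.1256, -0.3768)

φ1=0.0°: virtual centre (0.2866, 0.0000, -0.0500), radius l
centre 2 = (0.2966·cos120.0°, 0.2966·sin120.0°, 0.0259) = (-0.1483, 0.2569, 0.0259)
centre 3 = (0.2342·cos240.0°, 0.2342·sin240.0°, -0.0940) = (-0.1171, -0.2028, -0.0940)
eliminate P² terms by subtracting sphere 1 from 2 and 3
plane₁₂: -0.8698x+0.5137y+0.1518z = 0.0040
Cramer: x(z) = 0.0119+0.0214z;  y(z) = 0.0280-0.2593z
quadratic in z: (1.0677)z²+(0.0738)z+(-0.1238)=0, √Δ=0.7308 → z ∈ {-0.3768, 0.3077}; z = -0.3768 (taking z<0)
x = 0.0039, y = 0.1256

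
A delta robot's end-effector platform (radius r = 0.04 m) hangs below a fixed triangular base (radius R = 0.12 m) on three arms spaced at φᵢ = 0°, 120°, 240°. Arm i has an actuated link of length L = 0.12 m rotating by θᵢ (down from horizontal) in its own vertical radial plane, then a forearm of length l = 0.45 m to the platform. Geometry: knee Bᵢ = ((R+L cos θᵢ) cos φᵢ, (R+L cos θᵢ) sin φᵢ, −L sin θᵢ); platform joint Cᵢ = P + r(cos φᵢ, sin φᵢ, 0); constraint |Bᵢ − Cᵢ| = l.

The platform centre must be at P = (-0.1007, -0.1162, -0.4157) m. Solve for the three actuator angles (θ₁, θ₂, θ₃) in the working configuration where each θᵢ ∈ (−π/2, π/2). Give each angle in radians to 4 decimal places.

θ₁ = 0.6977, θ₂ = 0.5235, θ₃ = -0.2622

φ1=0.0° → target in arm frame (-0.1007, -0.1162)
  A cos θ + B sin θ = C:  0.1807·cos θ + -0.4157·sin θ = -0.1286
  θ1 = atan2(B,A) + arccos(C/0.4533) = 0.6977
φ2=120.0° → target in arm frame (-0.0503, 0.1453)
  A cos θ + B sin θ = C:  0.1303·cos θ + -0.4157·sin θ = -0.0950
  √(A²+B²)=0.4356;  θ2 = -1.2671+1.7906 ≈ 0.5235
rotate P by −φ3: (0.1510, -0.0291, -0.4157)
  e−x'=-0.0710;  (l²−L²−(e−x')²−y'²−z²)/2L = 0.0392
  √(A²+B²)=0.4217;  θ3 = -1.7399+1.4777 ≈ -0.2622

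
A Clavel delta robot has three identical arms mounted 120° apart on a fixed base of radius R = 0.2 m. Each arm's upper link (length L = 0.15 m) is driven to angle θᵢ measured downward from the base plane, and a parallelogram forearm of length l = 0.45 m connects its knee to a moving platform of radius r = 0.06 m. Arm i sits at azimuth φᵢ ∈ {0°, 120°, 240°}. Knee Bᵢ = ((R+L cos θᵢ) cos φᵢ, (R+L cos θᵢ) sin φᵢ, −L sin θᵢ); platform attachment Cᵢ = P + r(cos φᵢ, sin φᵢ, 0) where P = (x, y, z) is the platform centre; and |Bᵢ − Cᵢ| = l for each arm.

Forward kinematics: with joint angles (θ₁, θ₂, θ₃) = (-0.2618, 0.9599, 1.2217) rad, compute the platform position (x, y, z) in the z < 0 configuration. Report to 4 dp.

arm 1 at φ=0.0°: (R−r)+L cos θ1 = 0.2849;  S1 = (0.2849, 0.0000, 0.0388)
S2 = (0.2260·cos120.0°, 0.2260·sin120.0°, -0.1229) = (-0.1130, 0.1958, -0.1229)
S3 = (0.1913·cos240.0°, 0.1913·sin240.0°, -0.1410) = (-0.0957, -0.1657, -0.1410)
eliminate P² terms by subtracting sphere 1 from 2 and 3
linear system: -0.7958x+0.3915y = -0.0165−-0.3234z; -0.7611x+-0.3314y = -0.0262−-0.3596z
Cramer: x(z) = 0.0280-0.4414z;  y(z) = 0.0148-0.0712z
sphere 1 gives Az²+Bz+C=0 with A=1.1999, B=0.1470, C=-0.1348;  B²−4AC=0.6685;  roots -0.4020, 0.2794;  negative root z = -0.4020
x = 0.2054, y = 0.0434

(0.2054, 0.0434, -0.4020)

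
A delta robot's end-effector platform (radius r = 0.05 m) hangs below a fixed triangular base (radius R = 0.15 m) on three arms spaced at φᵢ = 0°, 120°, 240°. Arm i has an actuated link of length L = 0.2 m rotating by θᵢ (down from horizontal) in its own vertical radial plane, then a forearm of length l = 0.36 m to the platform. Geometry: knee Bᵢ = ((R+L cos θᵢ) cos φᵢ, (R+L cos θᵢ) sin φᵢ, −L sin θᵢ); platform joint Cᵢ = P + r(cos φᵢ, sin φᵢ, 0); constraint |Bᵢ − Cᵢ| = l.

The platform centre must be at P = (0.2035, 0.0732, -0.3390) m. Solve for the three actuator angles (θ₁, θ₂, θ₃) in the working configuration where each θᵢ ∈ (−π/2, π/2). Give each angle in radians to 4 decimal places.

φ1=0.0° → target in arm frame (0.2035, 0.0732)
  A cos θ + B sin θ = C:  -0.1035·cos θ + -0.3390·sin θ = -0.1035
  √(A²+B²)=0.3544;  θ1 = -1.8671+1.8671 ≈ -0.0001
arm 2 (φ=120.0°): x'=-0.0384, y'=-0.2128
  A cos θ + B sin θ = C:  0.1384·cos θ + -0.3390·sin θ = -0.2244
  √(A²+B²)=0.3661;  θ2 = -1.1833+2.2305 ≈ 1.0472
φ3=240.0° → target in arm frame (-0.1651, 0.1396)
  A cos θ + B sin θ = C:  0.2651·cos θ + -0.3390·sin θ = -0.2878
  θ3 = atan2(B,A) + arccos(C/0.4304) = 1.3962

θ₁ = -0.0001, θ₂ = 1.0472, θ₃ = 1.3962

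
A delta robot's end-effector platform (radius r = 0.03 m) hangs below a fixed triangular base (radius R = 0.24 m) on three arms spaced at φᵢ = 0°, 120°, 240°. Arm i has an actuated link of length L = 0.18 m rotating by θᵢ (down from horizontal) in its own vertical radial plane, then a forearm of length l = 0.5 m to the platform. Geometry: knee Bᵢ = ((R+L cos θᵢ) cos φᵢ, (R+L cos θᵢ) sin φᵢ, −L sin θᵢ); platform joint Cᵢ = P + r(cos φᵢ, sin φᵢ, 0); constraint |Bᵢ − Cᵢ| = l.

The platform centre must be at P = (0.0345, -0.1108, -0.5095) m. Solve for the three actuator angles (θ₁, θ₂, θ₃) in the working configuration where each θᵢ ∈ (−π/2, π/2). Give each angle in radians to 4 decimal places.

θ₁ = 0.7857, θ₂ = 1.3093, θ₃ = 0.6109

rotate P by −φ1: (0.0345, -0.1108, -0.5095)
  A cos θ + B sin θ = C:  0.1755·cos θ + -0.5095·sin θ = -0.2363
  θ1 = atan2(B,A) + arccos(C/0.5389) = 0.7857
φ2=120.0° → target in arm frame (-0.1132, 0.0255)
  A cos θ + B sin θ = C:  0.3232·cos θ + -0.5095·sin θ = -0.4086
  θ2 = atan2(B,A) + arccos(C/0.6034) = 1.3093
rotate P by −φ3: (0.0787, 0.0853, -0.5095)
  A=0.1313, B=-0.5095, C=(l²−L²−A²−y'²−z²)/(2L)=-0.1847
  √(A²+B²)=0.5261;  θ3 = -1.3186+1.9295 ≈ 0.6109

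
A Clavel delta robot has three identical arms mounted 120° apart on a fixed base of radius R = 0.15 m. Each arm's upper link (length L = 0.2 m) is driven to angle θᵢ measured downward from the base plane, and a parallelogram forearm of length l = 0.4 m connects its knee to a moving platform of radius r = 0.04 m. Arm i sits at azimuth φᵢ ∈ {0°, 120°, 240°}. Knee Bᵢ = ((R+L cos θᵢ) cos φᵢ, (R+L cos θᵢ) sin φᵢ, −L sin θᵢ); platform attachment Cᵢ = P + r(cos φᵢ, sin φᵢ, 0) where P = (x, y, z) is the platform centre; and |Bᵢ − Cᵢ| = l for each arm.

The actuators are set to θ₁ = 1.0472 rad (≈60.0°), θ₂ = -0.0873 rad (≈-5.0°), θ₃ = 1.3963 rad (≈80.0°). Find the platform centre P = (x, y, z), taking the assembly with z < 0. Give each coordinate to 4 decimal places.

(-0.0484, 0.2360, -0.3669)

S1 = (0.2100·cos0.0°, 0.2100·sin0.0°, -0.1732) = (0.2100, 0.0000, -0.1732)
arm 2 at φ=120.0°: ρ2 = 0.3092;  S2 = (-0.1546, 0.2678, 0.0174)
φ3=240.0°: virtual centre (-0.0724, -0.1253, -0.1970), radius l
eliminate P² terms by subtracting sphere 1 from 2 and 3
plane₁₂: -0.7292x+0.5356y+0.3813z = 0.0218
Cramer: x(z) = 0.0046+0.1445z;  y(z) = 0.0470-0.5151z
sphere 1 gives Az²+Bz+C=0 with A=1.2862, B=0.2386, C=-0.0856;  B²−4AC=0.4973;  roots -0.3669, 0.1814;  negative root z = -0.3669
x = -0.0484, y = 0.2360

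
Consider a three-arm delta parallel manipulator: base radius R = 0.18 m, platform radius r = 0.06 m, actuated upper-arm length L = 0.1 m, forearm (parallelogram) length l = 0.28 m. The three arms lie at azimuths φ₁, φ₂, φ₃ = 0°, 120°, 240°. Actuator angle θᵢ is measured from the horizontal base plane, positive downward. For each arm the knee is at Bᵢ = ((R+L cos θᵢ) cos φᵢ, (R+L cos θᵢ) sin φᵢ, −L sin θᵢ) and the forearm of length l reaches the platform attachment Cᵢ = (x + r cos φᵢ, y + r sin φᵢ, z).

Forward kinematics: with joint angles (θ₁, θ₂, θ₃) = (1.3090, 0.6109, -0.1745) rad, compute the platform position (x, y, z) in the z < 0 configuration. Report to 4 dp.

arm 1 at φ=0.0°: e+L cos θ1 = 0.1459;  O1 = (0.1459, 0.0000, -0.0966)
arm 2 at φ=120.0°: e+L cos θ2 = 0.2019;  O2 = (-0.1010, 0.1749, -0.0574)
φ3=240.0°: virtual centre (-0.1092, -0.1892, 0.0174), radius l
subtract pairs → two planes through P
[-0.4937 0.3497 0.0785]·P = 0.0134;  [-0.5102 -0.3784 0.2279]·P = 0.0174
Cramer: x(z) = -0.0306+0.2995z;  y(z) = -0.0048+0.1984z
quadratic in z: (1.1291)z²+(0.0856)z+(-0.0379)=0, √Δ=0.4225 → z ∈ {-0.2250, 0.1492}; z = -0.2250 (taking z<0)
x = -0.0980, y = -0.0494

(-0.0980, -0.0494, -0.2250)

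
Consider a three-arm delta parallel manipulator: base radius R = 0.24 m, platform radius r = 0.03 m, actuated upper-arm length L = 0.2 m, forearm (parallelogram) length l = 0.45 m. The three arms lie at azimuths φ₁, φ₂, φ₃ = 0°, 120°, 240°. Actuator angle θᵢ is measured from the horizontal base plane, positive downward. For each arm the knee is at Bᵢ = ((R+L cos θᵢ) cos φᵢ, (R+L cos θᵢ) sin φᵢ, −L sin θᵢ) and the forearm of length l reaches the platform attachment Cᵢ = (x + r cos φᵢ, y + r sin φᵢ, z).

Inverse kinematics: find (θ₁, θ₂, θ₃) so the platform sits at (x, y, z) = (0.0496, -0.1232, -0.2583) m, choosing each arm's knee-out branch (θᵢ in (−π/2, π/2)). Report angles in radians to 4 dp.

arm 1 (φ=0.0°): x'=0.0496, y'=-0.1232
  e−x'=0.1604;  (l²−L²−(e−x')²−y'²−z²)/2L = 0.1372
  θ1 = atan2(B,A) + arccos(C/0.3041) = 0.0876
φ2=120.0° → target in arm frame (-0.1315, 0.0186)
  A cos θ + B sin θ = C:  0.3415·cos θ + -0.2583·sin θ = -0.0530
  √(A²+B²)=0.4282;  θ2 = -0.6476+1.6948 ≈ 1.0472
rotate P by −φ3: (0.0819, 0.1046, -0.2583)
  A=0.1281, B=-0.2583, C=(l²−L²−A²−y'²−z²)/(2L)=0.1711
  θ3 = atan2(B,A) + arccos(C/0.2883) = -0.1749

θ₁ = 0.0876, θ₂ = 1.0472, θ₃ = -0.1749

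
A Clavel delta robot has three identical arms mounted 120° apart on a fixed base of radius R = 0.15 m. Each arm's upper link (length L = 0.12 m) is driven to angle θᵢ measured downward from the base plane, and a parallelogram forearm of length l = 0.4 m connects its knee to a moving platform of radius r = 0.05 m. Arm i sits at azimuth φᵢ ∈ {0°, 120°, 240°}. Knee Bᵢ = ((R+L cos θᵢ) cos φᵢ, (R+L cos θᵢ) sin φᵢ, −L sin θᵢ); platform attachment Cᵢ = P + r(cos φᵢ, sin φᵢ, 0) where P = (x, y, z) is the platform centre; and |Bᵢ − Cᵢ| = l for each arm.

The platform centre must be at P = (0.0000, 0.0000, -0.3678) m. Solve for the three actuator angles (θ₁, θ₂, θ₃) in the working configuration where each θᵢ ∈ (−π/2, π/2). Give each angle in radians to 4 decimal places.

θ₁ = 0.2619, θ₂ = 0.2619, θ₃ = 0.2619

rotate P by −φ1: (0.0000, 0.0000, -0.3678)
  A cos θ + B sin θ = C:  0.1000·cos θ + -0.3678·sin θ = 0.0013
  γ=atan2(-0.3678,0.1000)=-1.3053;  ψ=arccos(0.0035)=1.5673;  θ1=γ+ψ≈0.2619
arm 2 (φ=120.0°): x'=0.0000, y'=0.0000
  A cos θ + B sin θ = C:  0.1000·cos θ + -0.3678·sin θ = 0.0013
  γ=atan2(-0.3678,0.1000)=-1.3053;  ψ=arccos(0.0035)=1.5673;  θ2=γ+ψ≈0.2619
rotate P by −φ3: (0.0000, 0.0000, -0.3678)
  e−x'=0.1000;  (l²−L²−(e−x')²−y'²−z²)/2L = 0.0013
  θ3 = atan2(B,A) + arccos(C/0.3812) = 0.2619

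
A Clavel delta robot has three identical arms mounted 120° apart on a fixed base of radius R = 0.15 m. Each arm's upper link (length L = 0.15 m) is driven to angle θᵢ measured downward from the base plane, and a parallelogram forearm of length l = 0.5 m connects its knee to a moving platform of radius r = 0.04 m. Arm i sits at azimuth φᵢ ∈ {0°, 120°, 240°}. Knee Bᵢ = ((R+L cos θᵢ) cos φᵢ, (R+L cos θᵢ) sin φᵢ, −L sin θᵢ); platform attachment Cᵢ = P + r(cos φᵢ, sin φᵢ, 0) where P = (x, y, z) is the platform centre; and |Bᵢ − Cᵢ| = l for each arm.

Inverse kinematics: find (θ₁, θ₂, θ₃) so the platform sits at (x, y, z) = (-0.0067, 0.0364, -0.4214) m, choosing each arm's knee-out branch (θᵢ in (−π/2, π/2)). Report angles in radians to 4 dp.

arm 1 (φ=0.0°): x'=-0.0067, y'=0.0364
  A cos θ + B sin θ = C:  0.1167·cos θ + -0.4214·sin θ = 0.1166
  γ=atan2(-0.4214,0.1167)=-1.3006;  ψ=arccos(0.2666)=1.3009;  θ1=γ+ψ≈0.0003
φ2=120.0° → target in arm frame (0.0349, -0.0124)
  A cos θ + B sin θ = C:  0.0751·cos θ + -0.4214·sin θ = 0.1471
  γ=atan2(-0.4214,0.0751)=-1.3944;  ψ=arccos(0.3436)=1.2200;  θ2=γ+ψ≈-0.1743
rotate P by −φ3: (-0.0282, -0.0240, -0.4214)
  e−x'=0.1382;  (l²−L²−(e−x')²−y'²−z²)/2L = 0.1008
  γ=atan2(-0.4214,0.1382)=-1.2540;  ψ=arccos(0.2274)=1.3414;  θ3=γ+ψ≈0.0874

θ₁ = 0.0003, θ₂ = -0.1743, θ₃ = 0.0874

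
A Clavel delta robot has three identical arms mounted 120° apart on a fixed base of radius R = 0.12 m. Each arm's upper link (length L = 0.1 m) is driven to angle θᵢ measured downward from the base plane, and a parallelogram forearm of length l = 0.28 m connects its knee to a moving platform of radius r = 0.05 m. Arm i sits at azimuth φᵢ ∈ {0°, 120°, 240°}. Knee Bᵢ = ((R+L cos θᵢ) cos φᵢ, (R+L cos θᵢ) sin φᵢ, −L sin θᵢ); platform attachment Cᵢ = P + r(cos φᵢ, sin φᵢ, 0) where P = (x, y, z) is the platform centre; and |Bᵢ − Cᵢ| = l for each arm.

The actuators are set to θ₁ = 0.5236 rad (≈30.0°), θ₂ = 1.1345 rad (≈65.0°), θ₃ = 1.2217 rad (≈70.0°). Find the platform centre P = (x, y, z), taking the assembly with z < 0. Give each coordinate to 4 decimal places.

S1 = (0.1566·cos0.0°, 0.1566·sin0.0°, -0.0500) = (0.1566, 0.0000, -0.0500)
S2 = (0.1123·cos120.0°, 0.1123·sin120.0°, -0.0906) = (-0.0561, 0.0972, -0.0906)
φ3=240.0°: virtual centre (-0.0521, -0.0902, -0.0940), radius l
subtract pairs → two planes through P
plane₁₂: -0.4255x+0.1944y+-0.0813z = -0.0062
det = 0.1580;  x = 0.0161+-0.2011z,  y = 0.0034+-0.0221z
quadratic in z: (1.0409)z²+(0.1564)z+(-0.0562)=0, √Δ=0.5082 → z ∈ {-0.3192, 0.1690}; z = -0.3192 (taking z<0)
x = 0.0803, y = 0.0104

(0.0803, 0.0104, -0.3192)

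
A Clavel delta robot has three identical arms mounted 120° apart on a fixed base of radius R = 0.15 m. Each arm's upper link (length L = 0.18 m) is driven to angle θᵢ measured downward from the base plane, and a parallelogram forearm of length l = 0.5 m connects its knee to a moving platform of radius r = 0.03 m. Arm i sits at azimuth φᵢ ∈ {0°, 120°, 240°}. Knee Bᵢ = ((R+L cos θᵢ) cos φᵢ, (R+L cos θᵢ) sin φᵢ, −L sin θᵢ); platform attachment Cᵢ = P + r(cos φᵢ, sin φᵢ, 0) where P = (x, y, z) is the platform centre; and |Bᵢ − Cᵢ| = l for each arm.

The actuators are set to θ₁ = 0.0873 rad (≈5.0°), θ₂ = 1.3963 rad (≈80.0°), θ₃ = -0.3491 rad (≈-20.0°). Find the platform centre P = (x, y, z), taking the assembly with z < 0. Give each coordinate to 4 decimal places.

φ1=0.0°: virtual centre (0.2993, 0.0000, -0.0157), radius l
centre 2 = (0.1513·cos120.0°, 0.1513·sin120.0°, -0.1773) = (-0.0756, 0.1310, -0.1773)
arm 3 at φ=240.0°: ρ3 = 0.2891;  centre 3 = (-0.1446, -0.2504, 0.0616)
subtract pairs → two planes through P
linear system: -0.7499x+0.2620y = -0.0355−-0.3231z; -0.8878x+-0.5008y = -0.0024−0.1545z
Cramer: x(z) = 0.0303-0.1996z;  y(z) = -0.0489+0.6623z
quadratic in z: (1.4785)z²+(0.0740)z+(-0.1750)=0, √Δ=1.0200 → z ∈ {-0.3700, 0.3199}; z = -0.3700 (taking z<0)
x = 0.1041, y = -0.2939

(0.1041, -0.2939, -0.3700)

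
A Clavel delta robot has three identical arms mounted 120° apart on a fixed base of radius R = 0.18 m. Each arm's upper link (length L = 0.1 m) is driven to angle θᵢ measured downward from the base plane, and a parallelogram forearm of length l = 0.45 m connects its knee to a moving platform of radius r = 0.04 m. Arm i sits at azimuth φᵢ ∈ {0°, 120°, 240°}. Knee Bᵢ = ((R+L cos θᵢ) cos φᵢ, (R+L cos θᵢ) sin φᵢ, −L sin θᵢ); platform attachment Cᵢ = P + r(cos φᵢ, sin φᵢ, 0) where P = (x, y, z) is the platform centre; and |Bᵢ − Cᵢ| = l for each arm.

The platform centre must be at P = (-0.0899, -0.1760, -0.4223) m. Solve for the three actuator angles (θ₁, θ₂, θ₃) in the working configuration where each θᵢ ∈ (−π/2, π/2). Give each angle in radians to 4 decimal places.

θ₁ = 1.3088, θ₂ = 1.3963, θ₃ = -0.2617

arm 1 (φ=0.0°): x'=-0.0899, y'=-0.1760
  A cos θ + B sin θ = C:  0.2299·cos θ + -0.4223·sin θ = -0.3483
  √(A²+B²)=0.4808;  θ1 = -1.0723+2.3810 ≈ 1.3088
rotate P by −φ2: (-0.1075, 0.1659, -0.4223)
  e−x'=0.2475;  (l²−L²−(e−x')²−y'²−z²)/2L = -0.3729
  θ2 = atan2(B,A) + arccos(C/0.4895) = 1.3963
φ3=240.0° → target in arm frame (0.1974, 0.0101)
  A=-0.0574, B=-0.4223, C=(l²−L²−A²−y'²−z²)/(2L)=0.0538
  θ3 = atan2(B,A) + arccos(C/0.4262) = -0.2617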